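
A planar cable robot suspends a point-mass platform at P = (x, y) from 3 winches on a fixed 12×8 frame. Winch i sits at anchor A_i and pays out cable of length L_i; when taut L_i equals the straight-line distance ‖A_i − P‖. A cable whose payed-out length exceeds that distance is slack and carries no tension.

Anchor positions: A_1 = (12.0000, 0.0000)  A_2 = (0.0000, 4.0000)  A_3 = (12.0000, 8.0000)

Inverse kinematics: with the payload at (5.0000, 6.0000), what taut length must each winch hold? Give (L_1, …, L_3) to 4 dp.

cable 1: Δx=7.0000, Δy=-6.0000; L_1 = √(Δx²+Δy²) = 9.2195
cable 2: Δx=-5.0000, Δy=-2.0000; L_2 = √(Δx²+Δy²) = 5.3852
cable 3: Δx=7.0000, Δy=2.0000; L_3 = √(Δx²+Δy²) = 7.2801

(9.2195, 5.3852, 7.2801)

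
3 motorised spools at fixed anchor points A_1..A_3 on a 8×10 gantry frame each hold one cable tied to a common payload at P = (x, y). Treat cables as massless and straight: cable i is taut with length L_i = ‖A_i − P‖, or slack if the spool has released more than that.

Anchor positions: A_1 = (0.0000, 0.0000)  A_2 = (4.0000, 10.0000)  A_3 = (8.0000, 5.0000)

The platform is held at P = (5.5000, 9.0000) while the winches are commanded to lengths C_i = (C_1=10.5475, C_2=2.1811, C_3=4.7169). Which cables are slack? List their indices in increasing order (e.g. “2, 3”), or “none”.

cable 1: L_1 = ‖A_1−P‖ = 10.5475;  C_1 = 10.5475 → taut
cable 2: L_2 = ‖A_2−P‖ = 1.8028;  C_2 = 2.1811 → slack
cable 3: L_3 = ‖A_3−P‖ = 4.7170;  C_3 = 4.7169 → taut

2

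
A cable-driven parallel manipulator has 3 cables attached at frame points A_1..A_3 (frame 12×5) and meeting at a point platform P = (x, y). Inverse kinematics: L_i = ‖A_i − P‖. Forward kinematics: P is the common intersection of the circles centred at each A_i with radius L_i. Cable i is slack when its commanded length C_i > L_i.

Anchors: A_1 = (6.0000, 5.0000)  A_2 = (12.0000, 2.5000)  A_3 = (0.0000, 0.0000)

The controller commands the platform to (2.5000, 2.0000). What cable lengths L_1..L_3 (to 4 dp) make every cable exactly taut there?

cable 1: Δx=3.5000, Δy=3.0000; L_1 = √(Δx²+Δy²) = 4.6098
cable 2: Δx=9.5000, Δy=0.5000; L_2 = √(Δx²+Δy²) = 9.5131
cable 3: Δx=-2.5000, Δy=-2.0000; L_3 = √(Δx²+Δy²) = 3.2016

(4.6098, 9.5131, 3.2016)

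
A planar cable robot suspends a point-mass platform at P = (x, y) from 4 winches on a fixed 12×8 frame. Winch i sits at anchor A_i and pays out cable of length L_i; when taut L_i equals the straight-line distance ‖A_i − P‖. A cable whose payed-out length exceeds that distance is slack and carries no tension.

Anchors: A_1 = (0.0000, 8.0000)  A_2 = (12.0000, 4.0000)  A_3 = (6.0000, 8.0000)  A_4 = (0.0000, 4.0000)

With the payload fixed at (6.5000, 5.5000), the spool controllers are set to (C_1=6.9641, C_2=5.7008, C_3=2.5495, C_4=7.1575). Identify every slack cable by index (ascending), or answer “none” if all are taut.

4

cable 1: L_1 = ‖A_1−P‖ = 6.9642;  C_1 = 6.9641 → taut
cable 2: L_2 = ‖A_2−P‖ = 5.7009;  C_2 = 5.7008 → taut
cable 3: L_3 = ‖A_3−P‖ = 2.5495;  C_3 = 2.5495 → taut
cable 4: L_4 = ‖A_4−P‖ = 6.6708;  C_4 = 7.1575 → slack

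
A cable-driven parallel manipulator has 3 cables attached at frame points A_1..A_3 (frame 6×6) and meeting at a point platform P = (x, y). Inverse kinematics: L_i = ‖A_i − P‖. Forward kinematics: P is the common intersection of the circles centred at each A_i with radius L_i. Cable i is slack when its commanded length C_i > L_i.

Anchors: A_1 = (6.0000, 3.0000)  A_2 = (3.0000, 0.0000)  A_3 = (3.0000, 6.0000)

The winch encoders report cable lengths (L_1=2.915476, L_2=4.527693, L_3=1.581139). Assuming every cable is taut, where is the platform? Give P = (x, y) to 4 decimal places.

(3.5000, 4.5000)

each cable: (A_i−P)·(A_i−P) = L_i²; let q_i = ‖A_i‖²−L_i²
q_1 = 36.0000+9.0000−8.5000 = 36.5000
row 1: 6.0000x + 6.0000y = 48.0000  (q_2=-11.5000)
row 2: 6.0000x − 6.0000y = -6.0000  (q_3=42.5000)
Cramer on rows 1–2 → x = 3.5000, y = 4.5000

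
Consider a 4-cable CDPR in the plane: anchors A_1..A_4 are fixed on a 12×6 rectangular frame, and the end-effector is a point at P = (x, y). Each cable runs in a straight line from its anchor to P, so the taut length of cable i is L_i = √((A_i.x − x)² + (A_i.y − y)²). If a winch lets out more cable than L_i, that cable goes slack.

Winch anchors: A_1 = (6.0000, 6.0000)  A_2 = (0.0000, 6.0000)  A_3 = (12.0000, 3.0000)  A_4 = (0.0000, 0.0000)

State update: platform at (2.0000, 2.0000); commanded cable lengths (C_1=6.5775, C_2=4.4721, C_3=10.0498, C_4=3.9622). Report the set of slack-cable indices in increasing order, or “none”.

cable 1: L_1 = ‖A_1−P‖ = 5.6569;  C_1 = 6.5775 → slack
cable 2: L_2 = ‖A_2−P‖ = 4.4721;  C_2 = 4.4721 → taut
cable 3: L_3 = ‖A_3−P‖ = 10.0499;  C_3 = 10.0498 → taut
cable 4: L_4 = ‖A_4−P‖ = 2.8284;  C_4 = 3.9622 → slack

1, 4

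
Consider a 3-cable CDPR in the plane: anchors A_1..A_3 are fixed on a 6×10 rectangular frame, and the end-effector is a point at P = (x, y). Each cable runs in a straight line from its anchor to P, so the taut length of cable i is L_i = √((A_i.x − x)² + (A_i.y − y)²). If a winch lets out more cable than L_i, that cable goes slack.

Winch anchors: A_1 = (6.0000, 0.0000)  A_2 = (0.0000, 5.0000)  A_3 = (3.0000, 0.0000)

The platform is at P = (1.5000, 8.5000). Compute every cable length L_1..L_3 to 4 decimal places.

L_1 = √((6.0000−1.5000)² + (0.0000−8.5000)²) = 9.6177
L_2 = √((0.0000−1.5000)² + (5.0000−8.5000)²) = 3.8079
L_3 = √((3.0000−1.5000)² + (0.0000−8.5000)²) = 8.6313

(9.6177, 3.8079, 8.6313)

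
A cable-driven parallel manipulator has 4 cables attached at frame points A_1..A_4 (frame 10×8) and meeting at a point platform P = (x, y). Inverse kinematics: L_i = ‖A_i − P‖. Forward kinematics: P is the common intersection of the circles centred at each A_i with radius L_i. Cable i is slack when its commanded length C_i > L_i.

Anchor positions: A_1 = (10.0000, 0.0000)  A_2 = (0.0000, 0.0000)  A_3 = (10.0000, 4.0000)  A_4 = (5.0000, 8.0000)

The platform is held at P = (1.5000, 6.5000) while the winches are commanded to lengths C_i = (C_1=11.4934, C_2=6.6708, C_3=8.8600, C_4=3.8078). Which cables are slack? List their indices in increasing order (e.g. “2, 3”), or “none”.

1

i=1: geometric 10.7005 vs commanded 11.4934 ⇒ slack
i=2: geometric 6.6708 vs commanded 6.6708 ⇒ taut
i=3: geometric 8.8600 vs commanded 8.8600 ⇒ taut
i=4: geometric 3.8079 vs commanded 3.8078 ⇒ taut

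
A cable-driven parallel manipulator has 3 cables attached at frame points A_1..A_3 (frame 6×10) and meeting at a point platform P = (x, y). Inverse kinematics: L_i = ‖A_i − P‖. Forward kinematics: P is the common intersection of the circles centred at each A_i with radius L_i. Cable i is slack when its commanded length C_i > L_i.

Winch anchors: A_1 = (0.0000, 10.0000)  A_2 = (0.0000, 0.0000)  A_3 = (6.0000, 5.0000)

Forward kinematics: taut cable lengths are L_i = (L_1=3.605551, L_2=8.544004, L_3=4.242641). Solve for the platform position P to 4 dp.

(3.0000, 8.0000)

circle eqns → linear via eq_j − eq_1; set q_j = A_j·A_j − L_j²
q_1 = 0.0000+100.0000−13.0000 = 87.0000
0.0000·x + 20.0000·y = q_1−q_2 = 160.0000
-12.0000·x + 10.0000·y = q_1−q_3 = 44.0000
solve first two rows → x=3.0000, y=8.0000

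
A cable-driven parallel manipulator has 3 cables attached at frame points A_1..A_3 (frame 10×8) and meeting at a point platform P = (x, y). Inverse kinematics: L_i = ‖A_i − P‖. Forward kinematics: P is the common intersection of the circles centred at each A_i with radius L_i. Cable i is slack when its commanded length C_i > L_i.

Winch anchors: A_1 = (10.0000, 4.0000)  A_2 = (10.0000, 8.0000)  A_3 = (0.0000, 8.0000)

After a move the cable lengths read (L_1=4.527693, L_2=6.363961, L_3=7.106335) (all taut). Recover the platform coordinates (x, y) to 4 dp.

(5.5000, 3.5000)

expand ‖A_i−P‖²=L_i² and subtract eq 1 (k_i ≔ ‖A_i‖²−L_i²)
k_1 = 100.0000+16.0000−20.5000 = 95.5000
eq1−eq2 → [0.0000  -8.0000]·P = -28.0000
eq1−eq3 → [20.0000  -8.0000]·P = 82.0000
2×2 solve → P = (5.5000, 3.5000)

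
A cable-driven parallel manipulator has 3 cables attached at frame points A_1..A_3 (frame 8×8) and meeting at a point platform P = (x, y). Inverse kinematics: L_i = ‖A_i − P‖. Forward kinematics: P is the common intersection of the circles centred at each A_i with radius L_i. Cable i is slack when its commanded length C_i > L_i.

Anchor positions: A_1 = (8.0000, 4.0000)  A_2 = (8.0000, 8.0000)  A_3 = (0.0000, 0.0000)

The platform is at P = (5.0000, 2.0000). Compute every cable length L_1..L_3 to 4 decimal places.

(3.6056, 6.7082, 5.3852)

L_1: Δ = A_1−P = (3.0000, 2.0000) → ‖Δ‖ = √13.0000 = 3.6056
L_2: Δ = A_2−P = (3.0000, 6.0000) → ‖Δ‖ = √45.0000 = 6.7082
L_3: Δ = A_3−P = (-5.0000, -2.0000) → ‖Δ‖ = √29.0000 = 5.3852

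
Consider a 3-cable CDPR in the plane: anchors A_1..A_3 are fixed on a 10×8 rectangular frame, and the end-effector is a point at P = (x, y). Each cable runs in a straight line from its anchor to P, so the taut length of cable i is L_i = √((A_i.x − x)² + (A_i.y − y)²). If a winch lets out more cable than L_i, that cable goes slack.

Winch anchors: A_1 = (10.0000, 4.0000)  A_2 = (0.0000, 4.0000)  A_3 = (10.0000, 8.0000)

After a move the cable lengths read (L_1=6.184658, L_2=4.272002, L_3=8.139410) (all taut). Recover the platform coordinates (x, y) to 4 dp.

(4.0000, 2.5000)

expand ‖A_i−P‖²=L_i² and subtract eq 1 (k_i ≔ ‖A_i‖²−L_i²)
k_1 = 100.0000+16.0000−38.2500 = 77.7500
eq1−eq2 → [20.0000  0.0000]·P = 80.0000
eq1−eq3 → [0.0000  -8.0000]·P = -20.0000
2×2 solve → P = (4.0000, 2.5000)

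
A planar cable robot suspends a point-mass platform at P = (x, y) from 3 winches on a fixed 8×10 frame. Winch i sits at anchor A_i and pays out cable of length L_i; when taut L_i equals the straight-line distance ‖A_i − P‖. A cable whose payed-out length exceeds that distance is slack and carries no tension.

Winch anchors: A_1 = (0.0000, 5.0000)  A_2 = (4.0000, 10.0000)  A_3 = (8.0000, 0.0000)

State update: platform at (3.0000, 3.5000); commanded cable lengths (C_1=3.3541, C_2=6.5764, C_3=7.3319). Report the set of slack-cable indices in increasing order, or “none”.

3

cable 1: L_1 = ‖A_1−P‖ = 3.3541;  C_1 = 3.3541 → taut
cable 2: L_2 = ‖A_2−P‖ = 6.5765;  C_2 = 6.5764 → taut
cable 3: L_3 = ‖A_3−P‖ = 6.1033;  C_3 = 7.3319 → slack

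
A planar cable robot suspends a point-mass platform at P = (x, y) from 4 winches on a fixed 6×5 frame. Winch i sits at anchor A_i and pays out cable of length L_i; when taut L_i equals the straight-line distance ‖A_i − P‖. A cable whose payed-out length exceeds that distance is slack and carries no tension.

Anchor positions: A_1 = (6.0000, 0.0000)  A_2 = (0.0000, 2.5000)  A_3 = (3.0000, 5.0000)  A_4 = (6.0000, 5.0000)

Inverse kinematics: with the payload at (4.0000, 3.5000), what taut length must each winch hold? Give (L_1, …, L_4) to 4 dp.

(4.0311, 4.1231, 1.8028, 2.5000)

L_1 = √((6.0000−4.0000)² + (0.0000−3.5000)²) = 4.0311
L_2 = √((0.0000−4.0000)² + (2.5000−3.5000)²) = 4.1231
L_3 = √((3.0000−4.0000)² + (5.0000−3.5000)²) = 1.8028
L_4 = √((6.0000−4.0000)² + (5.0000−3.5000)²) = 2.5000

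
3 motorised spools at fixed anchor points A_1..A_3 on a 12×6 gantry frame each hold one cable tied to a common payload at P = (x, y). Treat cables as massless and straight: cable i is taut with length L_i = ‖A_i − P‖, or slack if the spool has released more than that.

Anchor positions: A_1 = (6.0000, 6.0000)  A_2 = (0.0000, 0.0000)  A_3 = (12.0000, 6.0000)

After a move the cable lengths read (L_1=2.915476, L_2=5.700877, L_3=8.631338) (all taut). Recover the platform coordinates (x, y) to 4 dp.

expand ‖A_i−P‖²=L_i² and subtract eq 1 (q_i ≔ ‖A_i‖²−L_i²)
q_1 = 36.0000+36.0000−8.5000 = 63.5000
eq1−eq2 → [12.0000  12.0000]·P = 96.0000
eq1−eq3 → [-12.0000  0.0000]·P = -42.0000
2×2 solve → P = (3.5000, 4.5000)

(3.5000, 4.5000)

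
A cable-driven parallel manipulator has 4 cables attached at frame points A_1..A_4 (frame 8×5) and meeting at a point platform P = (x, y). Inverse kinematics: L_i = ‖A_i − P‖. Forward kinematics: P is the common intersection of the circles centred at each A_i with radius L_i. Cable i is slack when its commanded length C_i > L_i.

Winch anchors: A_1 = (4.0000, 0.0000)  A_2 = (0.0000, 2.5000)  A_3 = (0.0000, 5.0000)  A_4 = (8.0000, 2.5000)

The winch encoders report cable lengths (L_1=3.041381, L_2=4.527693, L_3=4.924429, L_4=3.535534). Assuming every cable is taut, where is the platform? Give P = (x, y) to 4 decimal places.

(4.5000, 3.0000)

circle eqns → linear via eq_j − eq_1; set c_j = A_j·A_j − L_j²
c_1 = 16.0000+0.0000−9.2500 = 6.7500
8.0000·x − 5.0000·y = c_1−c_2 = 21.0000
8.0000·x − 10.0000·y = c_1−c_3 = 6.0000
-8.0000·x − 5.0000·y = c_1−c_4 = -51.0000
solve first two rows → x=4.5000, y=3.0000
check cable 4: ‖A_4−P‖² = 12.5000 ≈ L_4² = 12.5000 ✓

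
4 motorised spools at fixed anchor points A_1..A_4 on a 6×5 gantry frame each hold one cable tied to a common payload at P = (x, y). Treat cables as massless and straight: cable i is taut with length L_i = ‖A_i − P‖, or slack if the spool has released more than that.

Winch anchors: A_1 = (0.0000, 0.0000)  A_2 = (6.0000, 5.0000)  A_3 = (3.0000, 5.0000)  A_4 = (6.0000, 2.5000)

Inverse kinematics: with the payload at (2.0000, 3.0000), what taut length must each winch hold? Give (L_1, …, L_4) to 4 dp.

cable 1: Δx=-2.0000, Δy=-3.0000; L_1 = √(Δx²+Δy²) = 3.6056
cable 2: Δx=4.0000, Δy=2.0000; L_2 = √(Δx²+Δy²) = 4.4721
cable 3: Δx=1.0000, Δy=2.0000; L_3 = √(Δx²+Δy²) = 2.2361
cable 4: Δx=4.0000, Δy=-0.5000; L_4 = √(Δx²+Δy²) = 4.0311

(3.6056, 4.4721, 2.2361, 4.0311)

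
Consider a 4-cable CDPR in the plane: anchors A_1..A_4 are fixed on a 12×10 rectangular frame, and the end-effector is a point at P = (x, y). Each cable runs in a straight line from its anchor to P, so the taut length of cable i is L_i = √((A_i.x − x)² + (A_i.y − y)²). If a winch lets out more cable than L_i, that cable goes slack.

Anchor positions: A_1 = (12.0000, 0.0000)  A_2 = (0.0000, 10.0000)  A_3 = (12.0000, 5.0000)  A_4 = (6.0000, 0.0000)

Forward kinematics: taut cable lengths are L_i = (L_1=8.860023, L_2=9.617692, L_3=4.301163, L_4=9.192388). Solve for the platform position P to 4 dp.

(9.5000, 8.5000)

expand ‖A_i−P‖²=L_i² and subtract eq 1 (k_i ≔ ‖A_i‖²−L_i²)
k_1 = 144.0000+0.0000−78.5000 = 65.5000
eq1−eq2 → [24.0000  -20.0000]·P = 58.0000
eq1−eq3 → [0.0000  -10.0000]·P = -85.0000
eq1−eq4 → [12.0000  0.0000]·P = 114.0000
2×2 solve → P = (9.5000, 8.5000)
check cable 4: ‖A_4−P‖² = 84.5000 ≈ L_4² = 84.5000 ✓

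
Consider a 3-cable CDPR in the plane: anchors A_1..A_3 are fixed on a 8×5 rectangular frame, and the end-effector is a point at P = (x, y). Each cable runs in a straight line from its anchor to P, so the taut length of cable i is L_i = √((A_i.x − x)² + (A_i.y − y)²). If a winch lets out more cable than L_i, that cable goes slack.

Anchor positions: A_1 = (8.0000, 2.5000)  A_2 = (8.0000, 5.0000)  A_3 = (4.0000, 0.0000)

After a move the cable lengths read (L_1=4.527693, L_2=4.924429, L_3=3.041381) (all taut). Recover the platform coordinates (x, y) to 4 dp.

each cable: (A_i−P)·(A_i−P) = L_i²; let k_i = ‖A_i‖²−L_i²
k_1 = 64.0000+6.2500−20.5000 = 49.7500
row 1: 0.0000x − 5.0000y = -15.0000  (k_2=64.7500)
row 2: 8.0000x + 5.0000y = 43.0000  (k_3=6.7500)
Cramer on rows 1–2 → x = 3.5000, y = 3.0000

(3.5000, 3.0000)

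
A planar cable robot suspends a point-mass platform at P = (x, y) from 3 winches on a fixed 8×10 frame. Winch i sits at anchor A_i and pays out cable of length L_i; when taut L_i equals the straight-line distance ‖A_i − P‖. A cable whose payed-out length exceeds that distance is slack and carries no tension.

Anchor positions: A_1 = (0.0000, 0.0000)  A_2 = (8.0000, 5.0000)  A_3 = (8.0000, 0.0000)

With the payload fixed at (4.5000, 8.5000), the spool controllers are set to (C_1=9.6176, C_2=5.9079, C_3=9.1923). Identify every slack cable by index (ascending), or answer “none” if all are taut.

2

i=1: geometric 9.6177 vs commanded 9.6176 ⇒ taut
i=2: geometric 4.9497 vs commanded 5.9079 ⇒ slack
i=3: geometric 9.1924 vs commanded 9.1923 ⇒ taut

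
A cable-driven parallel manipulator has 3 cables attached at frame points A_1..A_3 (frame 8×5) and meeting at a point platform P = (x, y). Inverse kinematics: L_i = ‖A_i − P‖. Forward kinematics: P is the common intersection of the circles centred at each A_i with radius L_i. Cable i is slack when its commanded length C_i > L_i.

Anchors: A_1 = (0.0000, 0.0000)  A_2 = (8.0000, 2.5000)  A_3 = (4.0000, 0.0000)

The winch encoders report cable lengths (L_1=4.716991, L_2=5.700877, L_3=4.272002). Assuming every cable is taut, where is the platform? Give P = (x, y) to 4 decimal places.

expand ‖A_i−P‖²=L_i² and subtract eq 1 (k_i ≔ ‖A_i‖²−L_i²)
k_1 = 0.0000+0.0000−22.2500 = -22.2500
eq1−eq2 → [-16.0000  -5.0000]·P = -60.0000
eq1−eq3 → [-8.0000  0.0000]·P = -20.0000
2×2 solve → P = (2.5000, 4.0000)

(2.5000, 4.0000)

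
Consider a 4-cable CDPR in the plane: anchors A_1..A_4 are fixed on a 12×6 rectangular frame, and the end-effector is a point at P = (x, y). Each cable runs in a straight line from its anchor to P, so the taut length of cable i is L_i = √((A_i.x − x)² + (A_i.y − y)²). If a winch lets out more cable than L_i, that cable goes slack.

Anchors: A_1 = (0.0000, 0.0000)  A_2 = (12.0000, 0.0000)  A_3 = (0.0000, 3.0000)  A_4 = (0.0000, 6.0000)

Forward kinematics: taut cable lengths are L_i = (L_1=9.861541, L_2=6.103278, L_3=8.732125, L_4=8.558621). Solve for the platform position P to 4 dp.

(8.5000, 5.0000)

expand ‖A_i−P‖²=L_i² and subtract eq 1 (q_i ≔ ‖A_i‖²−L_i²)
q_1 = 0.0000+0.0000−97.2500 = -97.2500
eq1−eq2 → [-24.0000  0.0000]·P = -204.0000
eq1−eq3 → [0.0000  -6.0000]·P = -30.0000
eq1−eq4 → [0.0000  -12.0000]·P = -60.0000
2×2 solve → P = (8.5000, 5.0000)
check cable 4: ‖A_4−P‖² = 73.2500 ≈ L_4² = 73.2500 ✓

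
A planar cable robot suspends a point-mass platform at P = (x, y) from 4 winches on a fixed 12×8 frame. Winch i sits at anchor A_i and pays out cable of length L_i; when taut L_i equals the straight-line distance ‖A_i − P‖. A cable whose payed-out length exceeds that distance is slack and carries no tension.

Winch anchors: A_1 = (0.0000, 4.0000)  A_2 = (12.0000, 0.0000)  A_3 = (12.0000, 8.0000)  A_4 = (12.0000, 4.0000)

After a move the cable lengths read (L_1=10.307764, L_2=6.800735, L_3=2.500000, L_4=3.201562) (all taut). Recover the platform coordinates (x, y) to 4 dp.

(10.0000, 6.5000)

each cable: (A_i−P)·(A_i−P) = L_i²; let q_i = ‖A_i‖²−L_i²
q_1 = 0.0000+16.0000−106.2500 = -90.2500
row 1: -24.0000x + 8.0000y = -188.0000  (q_2=97.7500)
row 2: -24.0000x − 8.0000y = -292.0000  (q_3=201.7500)
row 3: -24.0000x + 0.0000y = -240.0000  (q_4=149.7500)
Cramer on rows 1–2 → x = 10.0000, y = 6.5000
check cable 4: ‖A_4−P‖² = 10.2500 ≈ L_4² = 10.2500 ✓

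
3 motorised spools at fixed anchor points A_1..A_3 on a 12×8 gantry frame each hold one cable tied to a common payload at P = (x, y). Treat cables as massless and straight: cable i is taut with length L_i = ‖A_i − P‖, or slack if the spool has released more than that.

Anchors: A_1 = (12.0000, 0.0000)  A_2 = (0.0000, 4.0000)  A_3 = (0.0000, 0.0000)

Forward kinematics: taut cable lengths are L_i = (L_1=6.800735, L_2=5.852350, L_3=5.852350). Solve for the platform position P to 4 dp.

(5.5000, 2.0000)

each cable: (A_i−P)·(A_i−P) = L_i²; let q_i = ‖A_i‖²−L_i²
q_1 = 144.0000+0.0000−46.2500 = 97.7500
row 1: 24.0000x − 8.0000y = 116.0000  (q_2=-18.2500)
row 2: 24.0000x + 0.0000y = 132.0000  (q_3=-34.2500)
Cramer on rows 1–2 → x = 5.5000, y = 2.0000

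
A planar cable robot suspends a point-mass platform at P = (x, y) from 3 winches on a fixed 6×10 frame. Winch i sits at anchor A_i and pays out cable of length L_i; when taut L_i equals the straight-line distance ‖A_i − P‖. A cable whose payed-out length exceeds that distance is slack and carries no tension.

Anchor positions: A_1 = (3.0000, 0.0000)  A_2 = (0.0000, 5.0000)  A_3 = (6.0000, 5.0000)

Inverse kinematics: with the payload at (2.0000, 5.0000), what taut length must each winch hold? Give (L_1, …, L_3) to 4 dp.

(5.0990, 2.0000, 4.0000)

cable 1: Δx=1.0000, Δy=-5.0000; L_1 = √(Δx²+Δy²) = 5.0990
cable 2: Δx=-2.0000, Δy=0.0000; L_2 = √(Δx²+Δy²) = 2.0000
cable 3: Δx=4.0000, Δy=0.0000; L_3 = √(Δx²+Δy²) = 4.0000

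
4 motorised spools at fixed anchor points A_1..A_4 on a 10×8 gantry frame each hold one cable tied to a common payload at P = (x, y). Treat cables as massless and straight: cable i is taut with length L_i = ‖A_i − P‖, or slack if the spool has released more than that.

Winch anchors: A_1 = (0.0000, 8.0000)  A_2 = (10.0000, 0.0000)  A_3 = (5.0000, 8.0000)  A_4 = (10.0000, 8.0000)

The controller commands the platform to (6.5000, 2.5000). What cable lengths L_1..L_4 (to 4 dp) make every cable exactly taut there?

L_1 = √((0.0000−6.5000)² + (8.0000−2.5000)²) = 8.5147
L_2 = √((10.0000−6.5000)² + (0.0000−2.5000)²) = 4.3012
L_3 = √((5.0000−6.5000)² + (8.0000−2.5000)²) = 5.7009
L_4 = √((10.0000−6.5000)² + (8.0000−2.5000)²) = 6.5192

(8.5147, 4.3012, 5.7009, 6.5192)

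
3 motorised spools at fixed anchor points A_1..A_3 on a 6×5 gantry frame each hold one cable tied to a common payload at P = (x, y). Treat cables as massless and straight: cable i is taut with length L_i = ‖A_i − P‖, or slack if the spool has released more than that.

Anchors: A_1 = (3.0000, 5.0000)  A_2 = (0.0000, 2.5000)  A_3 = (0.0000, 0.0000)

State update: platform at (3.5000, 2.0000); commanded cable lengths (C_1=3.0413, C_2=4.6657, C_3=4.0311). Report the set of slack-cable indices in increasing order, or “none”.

i=1: geometric 3.0414 vs commanded 3.0413 ⇒ taut
i=2: geometric 3.5355 vs commanded 4.6657 ⇒ slack
i=3: geometric 4.0311 vs commanded 4.0311 ⇒ taut

2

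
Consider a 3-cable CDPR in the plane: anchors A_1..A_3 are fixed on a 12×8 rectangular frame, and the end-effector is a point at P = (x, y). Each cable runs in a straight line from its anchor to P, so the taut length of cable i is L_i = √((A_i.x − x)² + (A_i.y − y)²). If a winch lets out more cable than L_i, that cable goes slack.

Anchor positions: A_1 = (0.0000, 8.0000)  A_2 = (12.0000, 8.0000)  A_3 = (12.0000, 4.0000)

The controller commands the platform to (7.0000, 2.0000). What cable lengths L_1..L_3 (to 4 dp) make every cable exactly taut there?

(9.2195, 7.8102, 5.3852)

cable 1: Δx=-7.0000, Δy=6.0000; L_1 = √(Δx²+Δy²) = 9.2195
cable 2: Δx=5.0000, Δy=6.0000; L_2 = √(Δx²+Δy²) = 7.8102
cable 3: Δx=5.0000, Δy=2.0000; L_3 = √(Δx²+Δy²) = 5.3852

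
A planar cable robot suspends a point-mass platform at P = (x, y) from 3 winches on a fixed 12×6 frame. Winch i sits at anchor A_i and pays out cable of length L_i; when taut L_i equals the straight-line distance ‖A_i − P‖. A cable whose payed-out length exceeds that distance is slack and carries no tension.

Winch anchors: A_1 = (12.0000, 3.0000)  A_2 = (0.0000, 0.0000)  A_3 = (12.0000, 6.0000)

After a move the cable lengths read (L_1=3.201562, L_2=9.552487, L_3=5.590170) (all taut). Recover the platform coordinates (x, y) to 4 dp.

(9.5000, 1.0000)

expand ‖A_i−P‖²=L_i² and subtract eq 1 (q_i ≔ ‖A_i‖²−L_i²)
q_1 = 144.0000+9.0000−10.2500 = 142.7500
eq1−eq2 → [24.0000  6.0000]·P = 234.0000
eq1−eq3 → [0.0000  -6.0000]·P = -6.0000
2×2 solve → P = (9.5000, 1.0000)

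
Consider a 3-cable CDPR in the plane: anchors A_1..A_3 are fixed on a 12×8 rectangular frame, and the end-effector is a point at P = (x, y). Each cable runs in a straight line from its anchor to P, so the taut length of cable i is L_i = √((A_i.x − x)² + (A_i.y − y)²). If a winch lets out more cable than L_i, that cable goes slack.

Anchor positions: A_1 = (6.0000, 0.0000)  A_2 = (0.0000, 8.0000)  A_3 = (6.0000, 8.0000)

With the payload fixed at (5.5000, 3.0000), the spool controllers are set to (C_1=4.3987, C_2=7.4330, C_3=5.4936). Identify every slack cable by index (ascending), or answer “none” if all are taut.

cable 1: √((0.5000)²+(-3.0000)²)=3.0414, C_1=4.3987: slack
cable 2: √((-5.5000)²+(5.0000)²)=7.4330, C_2=7.4330: taut
cable 3: √((0.5000)²+(5.0000)²)=5.0249, C_3=5.4936: slack

1, 3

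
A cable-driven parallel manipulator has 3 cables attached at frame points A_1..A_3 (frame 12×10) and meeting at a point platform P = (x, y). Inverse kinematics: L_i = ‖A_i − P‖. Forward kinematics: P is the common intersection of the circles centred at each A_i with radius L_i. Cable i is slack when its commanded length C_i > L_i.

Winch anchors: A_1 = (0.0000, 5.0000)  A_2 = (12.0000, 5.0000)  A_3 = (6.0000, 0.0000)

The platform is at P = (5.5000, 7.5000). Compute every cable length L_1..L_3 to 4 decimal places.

cable 1: Δx=-5.5000, Δy=-2.5000; L_1 = √(Δx²+Δy²) = 6.0415
cable 2: Δx=6.5000, Δy=-2.5000; L_2 = √(Δx²+Δy²) = 6.9642
cable 3: Δx=0.5000, Δy=-7.5000; L_3 = √(Δx²+Δy²) = 7.5166

(6.0415, 6.9642, 7.5166)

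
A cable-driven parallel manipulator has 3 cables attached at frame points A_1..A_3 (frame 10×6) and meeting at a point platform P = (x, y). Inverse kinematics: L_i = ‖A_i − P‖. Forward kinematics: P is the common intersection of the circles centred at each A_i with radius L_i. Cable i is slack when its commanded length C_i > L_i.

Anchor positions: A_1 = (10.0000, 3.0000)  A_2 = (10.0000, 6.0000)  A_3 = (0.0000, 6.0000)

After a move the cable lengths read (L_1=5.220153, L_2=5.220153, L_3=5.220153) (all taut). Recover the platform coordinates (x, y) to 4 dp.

expand ‖A_i−P‖²=L_i² and subtract eq 1 (k_i ≔ ‖A_i‖²−L_i²)
k_1 = 100.0000+9.0000−27.2500 = 81.7500
eq1−eq2 → [0.0000  -6.0000]·P = -27.0000
eq1−eq3 → [20.0000  -6.0000]·P = 73.0000
2×2 solve → P = (5.0000, 4.5000)

(5.0000, 4.5000)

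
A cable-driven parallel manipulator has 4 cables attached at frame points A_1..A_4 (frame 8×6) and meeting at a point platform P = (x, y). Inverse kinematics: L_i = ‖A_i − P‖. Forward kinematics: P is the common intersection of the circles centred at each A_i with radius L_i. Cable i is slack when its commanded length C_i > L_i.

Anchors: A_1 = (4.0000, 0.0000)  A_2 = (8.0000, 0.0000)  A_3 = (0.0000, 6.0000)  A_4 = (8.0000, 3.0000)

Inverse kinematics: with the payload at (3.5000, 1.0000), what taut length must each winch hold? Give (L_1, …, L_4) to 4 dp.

L_1 = √((4.0000−3.5000)² + (0.0000−1.0000)²) = 1.1180
L_2 = √((8.0000−3.5000)² + (0.0000−1.0000)²) = 4.6098
L_3 = √((0.0000−3.5000)² + (6.0000−1.0000)²) = 6.1033
L_4 = √((8.0000−3.5000)² + (3.0000−1.0000)²) = 4.9244

(1.1180, 4.6098, 6.1033, 4.9244)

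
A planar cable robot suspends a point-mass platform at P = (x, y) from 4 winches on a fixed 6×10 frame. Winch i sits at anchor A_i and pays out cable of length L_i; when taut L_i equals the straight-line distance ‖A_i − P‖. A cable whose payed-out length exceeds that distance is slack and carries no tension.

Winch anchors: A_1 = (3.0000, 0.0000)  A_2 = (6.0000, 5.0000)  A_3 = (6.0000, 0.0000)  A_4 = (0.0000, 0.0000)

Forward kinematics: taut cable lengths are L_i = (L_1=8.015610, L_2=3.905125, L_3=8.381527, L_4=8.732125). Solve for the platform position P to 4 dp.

(3.5000, 8.0000)

each cable: (A_i−P)·(A_i−P) = L_i²; let c_i = ‖A_i‖²−L_i²
c_1 = 9.0000+0.0000−64.2500 = -55.2500
row 1: -6.0000x − 10.0000y = -101.0000  (c_2=45.7500)
row 2: -6.0000x + 0.0000y = -21.0000  (c_3=-34.2500)
row 3: 6.0000x + 0.0000y = 21.0000  (c_4=-76.2500)
Cramer on rows 1–2 → x = 3.5000, y = 8.0000
check cable 4: ‖A_4−P‖² = 76.2500 ≈ L_4² = 76.2500 ✓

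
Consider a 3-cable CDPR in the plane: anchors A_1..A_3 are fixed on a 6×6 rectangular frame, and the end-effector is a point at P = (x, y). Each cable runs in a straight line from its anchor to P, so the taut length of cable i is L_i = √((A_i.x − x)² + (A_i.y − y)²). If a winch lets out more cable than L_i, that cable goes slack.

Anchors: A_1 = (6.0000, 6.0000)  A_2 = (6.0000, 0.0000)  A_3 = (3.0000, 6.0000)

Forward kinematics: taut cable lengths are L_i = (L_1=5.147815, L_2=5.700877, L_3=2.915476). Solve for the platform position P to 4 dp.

expand ‖A_i−P‖²=L_i² and subtract eq 1 (k_i ≔ ‖A_i‖²−L_i²)
k_1 = 36.0000+36.0000−26.5000 = 45.5000
eq1−eq2 → [0.0000  12.0000]·P = 42.0000
eq1−eq3 → [6.0000  0.0000]·P = 9.0000
2×2 solve → P = (1.5000, 3.5000)

(1.5000, 3.5000)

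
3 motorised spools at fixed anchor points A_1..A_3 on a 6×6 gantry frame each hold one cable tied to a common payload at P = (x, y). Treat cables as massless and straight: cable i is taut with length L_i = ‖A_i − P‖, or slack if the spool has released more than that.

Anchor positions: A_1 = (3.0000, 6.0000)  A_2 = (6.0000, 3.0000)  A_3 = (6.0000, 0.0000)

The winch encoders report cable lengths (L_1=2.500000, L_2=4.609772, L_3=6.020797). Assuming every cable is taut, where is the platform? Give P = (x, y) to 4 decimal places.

(1.5000, 4.0000)

circle eqns → linear via eq_j − eq_1; set q_j = A_j·A_j − L_j²
q_1 = 9.0000+36.0000−6.2500 = 38.7500
-6.0000·x + 6.0000·y = q_1−q_2 = 15.0000
-6.0000·x + 12.0000·y = q_1−q_3 = 39.0000
solve first two rows → x=1.5000, y=4.0000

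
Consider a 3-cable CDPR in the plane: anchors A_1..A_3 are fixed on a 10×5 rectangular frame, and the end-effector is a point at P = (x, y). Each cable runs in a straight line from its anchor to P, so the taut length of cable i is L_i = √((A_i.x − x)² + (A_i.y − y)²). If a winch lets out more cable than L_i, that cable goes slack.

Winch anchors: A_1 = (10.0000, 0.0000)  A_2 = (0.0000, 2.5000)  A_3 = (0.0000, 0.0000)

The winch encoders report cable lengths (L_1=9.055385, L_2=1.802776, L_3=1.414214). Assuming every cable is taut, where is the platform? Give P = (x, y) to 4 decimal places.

(1.0000, 1.0000)

expand ‖A_i−P‖²=L_i² and subtract eq 1 (k_i ≔ ‖A_i‖²−L_i²)
k_1 = 100.0000+0.0000−82.0000 = 18.0000
eq1−eq2 → [20.0000  -5.0000]·P = 15.0000
eq1−eq3 → [20.0000  0.0000]·P = 20.0000
2×2 solve → P = (1.0000, 1.0000)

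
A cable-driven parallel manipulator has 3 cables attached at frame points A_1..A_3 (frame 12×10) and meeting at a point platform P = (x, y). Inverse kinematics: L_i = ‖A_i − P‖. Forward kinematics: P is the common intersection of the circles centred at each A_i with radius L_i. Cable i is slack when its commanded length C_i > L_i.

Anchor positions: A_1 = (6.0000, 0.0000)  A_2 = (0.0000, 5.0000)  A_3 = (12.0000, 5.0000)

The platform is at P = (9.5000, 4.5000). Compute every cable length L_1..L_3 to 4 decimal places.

cable 1: Δx=-3.5000, Δy=-4.5000; L_1 = √(Δx²+Δy²) = 5.7009
cable 2: Δx=-9.5000, Δy=0.5000; L_2 = √(Δx²+Δy²) = 9.5131
cable 3: Δx=2.5000, Δy=0.5000; L_3 = √(Δx²+Δy²) = 2.5495

(5.7009, 9.5131, 2.5495)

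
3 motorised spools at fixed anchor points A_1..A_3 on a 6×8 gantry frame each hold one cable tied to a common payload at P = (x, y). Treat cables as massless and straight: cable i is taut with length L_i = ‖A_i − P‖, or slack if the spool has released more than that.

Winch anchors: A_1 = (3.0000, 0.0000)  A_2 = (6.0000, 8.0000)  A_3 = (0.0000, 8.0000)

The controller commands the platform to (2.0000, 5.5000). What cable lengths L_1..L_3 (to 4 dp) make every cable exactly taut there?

L_1: Δ = A_1−P = (1.0000, -5.5000) → ‖Δ‖ = √31.2500 = 5.5902
L_2: Δ = A_2−P = (4.0000, 2.5000) → ‖Δ‖ = √22.2500 = 4.7170
L_3: Δ = A_3−P = (-2.0000, 2.5000) → ‖Δ‖ = √10.2500 = 3.2016

(5.5902, 4.7170, 3.2016)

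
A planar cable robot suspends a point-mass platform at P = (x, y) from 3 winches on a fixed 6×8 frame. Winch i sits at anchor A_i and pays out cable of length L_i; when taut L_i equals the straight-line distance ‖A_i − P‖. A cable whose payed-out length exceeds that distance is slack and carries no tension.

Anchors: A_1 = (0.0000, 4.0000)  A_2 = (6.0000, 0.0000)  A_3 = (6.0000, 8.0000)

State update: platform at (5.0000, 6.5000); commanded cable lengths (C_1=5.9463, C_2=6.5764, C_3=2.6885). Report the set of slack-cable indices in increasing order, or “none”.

i=1: geometric 5.5902 vs commanded 5.9463 ⇒ slack
i=2: geometric 6.5765 vs commanded 6.5764 ⇒ taut
i=3: geometric 1.8028 vs commanded 2.6885 ⇒ slack

1, 3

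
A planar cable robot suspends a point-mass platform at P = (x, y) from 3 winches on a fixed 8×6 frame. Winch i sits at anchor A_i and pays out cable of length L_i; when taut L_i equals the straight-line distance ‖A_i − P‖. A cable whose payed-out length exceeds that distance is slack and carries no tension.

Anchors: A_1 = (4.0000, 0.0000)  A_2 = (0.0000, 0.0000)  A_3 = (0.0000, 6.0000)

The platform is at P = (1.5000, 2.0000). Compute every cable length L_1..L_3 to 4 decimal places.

cable 1: Δx=2.5000, Δy=-2.0000; L_1 = √(Δx²+Δy²) = 3.2016
cable 2: Δx=-1.5000, Δy=-2.0000; L_2 = √(Δx²+Δy²) = 2.5000
cable 3: Δx=-1.5000, Δy=4.0000; L_3 = √(Δx²+Δy²) = 4.2720

(3.2016, 2.5000, 4.2720)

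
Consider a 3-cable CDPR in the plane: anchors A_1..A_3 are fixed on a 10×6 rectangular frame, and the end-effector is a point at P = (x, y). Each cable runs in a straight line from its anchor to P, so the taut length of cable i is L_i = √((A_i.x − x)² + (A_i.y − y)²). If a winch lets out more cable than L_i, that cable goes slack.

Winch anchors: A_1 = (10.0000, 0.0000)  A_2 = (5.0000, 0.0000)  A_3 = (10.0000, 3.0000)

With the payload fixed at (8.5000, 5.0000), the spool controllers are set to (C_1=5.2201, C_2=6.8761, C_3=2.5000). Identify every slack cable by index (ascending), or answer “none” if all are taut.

i=1: geometric 5.2202 vs commanded 5.2201 ⇒ taut
i=2: geometric 6.1033 vs commanded 6.8761 ⇒ slack
i=3: geometric 2.5000 vs commanded 2.5000 ⇒ taut

2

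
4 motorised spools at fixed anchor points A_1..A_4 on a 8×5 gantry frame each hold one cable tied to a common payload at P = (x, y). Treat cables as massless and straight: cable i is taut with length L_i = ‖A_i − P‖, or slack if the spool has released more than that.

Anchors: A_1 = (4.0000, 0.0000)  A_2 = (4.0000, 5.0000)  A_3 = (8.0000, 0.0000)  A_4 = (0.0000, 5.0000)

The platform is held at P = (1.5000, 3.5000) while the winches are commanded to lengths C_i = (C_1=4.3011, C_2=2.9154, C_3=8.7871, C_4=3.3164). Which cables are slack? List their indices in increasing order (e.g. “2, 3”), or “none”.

cable 1: √((2.5000)²+(-3.5000)²)=4.3012, C_1=4.3011: taut
cable 2: √((2.5000)²+(1.5000)²)=2.9155, C_2=2.9154: taut
cable 3: √((6.5000)²+(-3.5000)²)=7.3824, C_3=8.7871: slack
cable 4: √((-1.5000)²+(1.5000)²)=2.1213, C_4=3.3164: slack

3, 4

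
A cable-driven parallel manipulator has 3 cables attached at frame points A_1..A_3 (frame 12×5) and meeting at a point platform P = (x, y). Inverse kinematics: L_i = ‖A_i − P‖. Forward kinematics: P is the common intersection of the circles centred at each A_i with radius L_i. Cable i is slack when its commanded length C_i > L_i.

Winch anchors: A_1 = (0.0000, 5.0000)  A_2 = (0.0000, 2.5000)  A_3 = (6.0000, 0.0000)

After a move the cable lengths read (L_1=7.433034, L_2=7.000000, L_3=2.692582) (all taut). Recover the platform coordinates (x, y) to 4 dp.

(7.0000, 2.5000)

each cable: (A_i−P)·(A_i−P) = L_i²; let c_i = ‖A_i‖²−L_i²
c_1 = 0.0000+25.0000−55.2500 = -30.2500
row 1: 0.0000x + 5.0000y = 12.5000  (c_2=-42.7500)
row 2: -12.0000x + 10.0000y = -59.0000  (c_3=28.7500)
Cramer on rows 1–2 → x = 7.0000, y = 2.5000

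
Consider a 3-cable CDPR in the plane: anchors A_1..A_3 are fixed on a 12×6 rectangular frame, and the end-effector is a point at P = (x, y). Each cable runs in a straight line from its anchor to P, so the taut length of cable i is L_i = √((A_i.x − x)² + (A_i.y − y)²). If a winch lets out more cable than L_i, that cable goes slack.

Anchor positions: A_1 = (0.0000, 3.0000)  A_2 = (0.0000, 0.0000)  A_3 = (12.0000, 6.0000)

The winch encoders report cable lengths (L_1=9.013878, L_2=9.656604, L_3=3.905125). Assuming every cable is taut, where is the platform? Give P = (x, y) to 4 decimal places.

(9.0000, 3.5000)

each cable: (A_i−P)·(A_i−P) = L_i²; let k_i = ‖A_i‖²−L_i²
k_1 = 0.0000+9.0000−81.2500 = -72.2500
row 1: 0.0000x + 6.0000y = 21.0000  (k_2=-93.2500)
row 2: -24.0000x − 6.0000y = -237.0000  (k_3=164.7500)
Cramer on rows 1–2 → x = 9.0000, y = 3.5000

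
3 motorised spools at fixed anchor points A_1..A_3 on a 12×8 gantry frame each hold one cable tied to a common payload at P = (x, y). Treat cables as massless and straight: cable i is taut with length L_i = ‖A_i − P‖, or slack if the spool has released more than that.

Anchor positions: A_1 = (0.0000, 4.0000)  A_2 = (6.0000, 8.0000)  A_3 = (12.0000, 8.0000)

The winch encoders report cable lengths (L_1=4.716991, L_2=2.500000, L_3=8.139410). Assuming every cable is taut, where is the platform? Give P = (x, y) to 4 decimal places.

(4.0000, 6.5000)

expand ‖A_i−P‖²=L_i² and subtract eq 1 (k_i ≔ ‖A_i‖²−L_i²)
k_1 = 0.0000+16.0000−22.2500 = -6.2500
eq1−eq2 → [-12.0000  -8.0000]·P = -100.0000
eq1−eq3 → [-24.0000  -8.0000]·P = -148.0000
2×2 solve → P = (4.0000, 6.5000)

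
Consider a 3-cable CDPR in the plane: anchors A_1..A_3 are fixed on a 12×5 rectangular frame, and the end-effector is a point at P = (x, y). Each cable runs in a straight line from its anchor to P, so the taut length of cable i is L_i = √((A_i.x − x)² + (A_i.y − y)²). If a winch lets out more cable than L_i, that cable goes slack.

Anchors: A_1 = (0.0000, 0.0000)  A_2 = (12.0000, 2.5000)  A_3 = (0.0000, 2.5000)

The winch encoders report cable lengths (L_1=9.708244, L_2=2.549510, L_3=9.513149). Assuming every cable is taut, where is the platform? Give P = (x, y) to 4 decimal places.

expand ‖A_i−P‖²=L_i² and subtract eq 1 (k_i ≔ ‖A_i‖²−L_i²)
k_1 = 0.0000+0.0000−94.2500 = -94.2500
eq1−eq2 → [-24.0000  -5.0000]·P = -238.0000
eq1−eq3 → [0.0000  -5.0000]·P = -10.0000
2×2 solve → P = (9.5000, 2.0000)

(9.5000, 2.0000)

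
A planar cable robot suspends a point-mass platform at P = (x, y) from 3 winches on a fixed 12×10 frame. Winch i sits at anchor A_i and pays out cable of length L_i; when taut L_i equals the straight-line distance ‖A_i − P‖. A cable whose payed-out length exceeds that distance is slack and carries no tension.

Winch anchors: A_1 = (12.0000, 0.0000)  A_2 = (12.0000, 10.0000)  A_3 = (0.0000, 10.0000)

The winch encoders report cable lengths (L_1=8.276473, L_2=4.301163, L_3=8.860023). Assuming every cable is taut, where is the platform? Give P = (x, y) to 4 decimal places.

(8.5000, 7.5000)

each cable: (A_i−P)·(A_i−P) = L_i²; let k_i = ‖A_i‖²−L_i²
k_1 = 144.0000+0.0000−68.5000 = 75.5000
row 1: 0.0000x − 20.0000y = -150.0000  (k_2=225.5000)
row 2: 24.0000x − 20.0000y = 54.0000  (k_3=21.5000)
Cramer on rows 1–2 → x = 8.5000, y = 7.5000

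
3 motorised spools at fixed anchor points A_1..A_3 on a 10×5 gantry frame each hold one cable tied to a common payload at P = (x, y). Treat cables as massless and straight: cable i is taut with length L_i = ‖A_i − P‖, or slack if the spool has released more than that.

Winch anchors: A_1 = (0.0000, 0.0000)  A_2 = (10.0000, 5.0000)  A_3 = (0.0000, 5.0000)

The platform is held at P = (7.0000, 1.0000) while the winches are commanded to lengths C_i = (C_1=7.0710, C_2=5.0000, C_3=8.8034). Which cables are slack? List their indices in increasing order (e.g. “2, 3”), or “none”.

3

cable 1: √((-7.0000)²+(-1.0000)²)=7.0711, C_1=7.0710: taut
cable 2: √((3.0000)²+(4.0000)²)=5.0000, C_2=5.0000: taut
cable 3: √((-7.0000)²+(4.0000)²)=8.0623, C_3=8.8034: slack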